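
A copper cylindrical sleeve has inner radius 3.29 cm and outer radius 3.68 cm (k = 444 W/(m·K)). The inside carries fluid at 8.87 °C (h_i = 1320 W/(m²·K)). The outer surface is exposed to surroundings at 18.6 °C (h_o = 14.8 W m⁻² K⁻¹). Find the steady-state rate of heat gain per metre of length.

Resistance network (inner→outer):
  R'_conv,in = 1/(2πr h) = 1/(2π·0.0329·1320) = 0.003665 m·K/W
  R'_copper = ln(0.0368/0.0329)/(2πk) = 0.1120/(2π·444) = 4.016×10^-5 m·K/W
  R'_conv,out = 1/(2πr h) = 1/(2π·0.0368·14.8) = 0.2922 m·K/W
ΣR = 0.003665 + 4.016×10^-5 + 0.2922 = 0.2959 m·K/W
Q' = ΔT/ΣR = (8.87 °C − 18.6 °C)/0.2959 = -32.9 W/m
(Negative Q' ⇒ heat flows inward; heat gain = 32.9 W/m.)

Q' = 32.9 W/m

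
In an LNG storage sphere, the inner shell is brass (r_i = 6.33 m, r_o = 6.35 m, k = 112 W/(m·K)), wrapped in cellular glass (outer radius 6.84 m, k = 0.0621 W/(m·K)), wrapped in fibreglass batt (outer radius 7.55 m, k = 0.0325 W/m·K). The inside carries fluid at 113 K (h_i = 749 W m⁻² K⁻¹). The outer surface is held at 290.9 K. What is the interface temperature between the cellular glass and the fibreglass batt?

Series thermal resistances, inner to outer:
  R_conv,in = 1/(4πr²h) = 1/(4π·6.33²·749) = 2.652×10^-6 K/W
  R_brass = (1/6.33 − 1/6.35)/(4πk) = 4.976×10^-4/(4π·112) = 3.535×10^-7 K/W
  R_cellular glass = (1/6.35 − 1/6.84)/(4πk) = 0.01128/(4π·0.0621) = 0.01446 K/W
  R_fibreglass batt = (1/6.84 − 1/7.55)/(4πk) = 0.01375/(4π·0.0325) = 0.03366 K/W
ΣR = 2.652×10^-6 + 3.535×10^-7 + 0.01446 + 0.03366 = 0.04812 K/W
Q = ΔT/ΣR = (113 K − 290.9 K)/0.04812 = -3697 W
From the inner boundary to the cellular glass/fibreglass batt interface, ΣR_partial = 0.01446 K/W.
T_interface = T_in − Q·ΣR_partial = 113 K − (-3697)(0.01446) = 166 K

T = 166 K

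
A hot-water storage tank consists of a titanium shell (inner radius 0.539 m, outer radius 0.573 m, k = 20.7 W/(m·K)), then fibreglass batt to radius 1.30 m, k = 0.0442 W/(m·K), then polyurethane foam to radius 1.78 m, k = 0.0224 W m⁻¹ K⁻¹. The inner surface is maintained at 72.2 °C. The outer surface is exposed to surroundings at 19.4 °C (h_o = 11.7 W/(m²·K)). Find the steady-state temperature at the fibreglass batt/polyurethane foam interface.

Treat each layer as a resistance in series:
  R_titanium = (1/0.539 − 1/0.573)/(4πk) = 0.1101/(4π·20.7) = 4.232×10^-4 K/W
  R_fibreglass batt = (1/0.573 − 1/1.30)/(4πk) = 0.9760/(4π·0.0442) = 1.757 K/W
  R_polyurethane foam = (1/1.30 − 1/1.78)/(4πk) = 0.2074/(4π·0.0224) = 0.7369 K/W
  R_conv,out = 1/(4πr²h) = 1/(4π·1.78²·11.7) = 0.002147 K/W
ΣR = 4.232×10^-4 + 1.757 + 0.7369 + 0.002147 = 2.496 K/W
Q = ΔT/ΣR = (72.2 °C − 19.4 °C)/2.496 = 21.15 W
From the inner boundary to the fibreglass batt/polyurethane foam interface, ΣR_partial = 1.757 K/W.
T_interface = T_in − Q·ΣR_partial = 72.2 °C − (21.15)(1.757) = 35.0 °C

T = 35.0 °C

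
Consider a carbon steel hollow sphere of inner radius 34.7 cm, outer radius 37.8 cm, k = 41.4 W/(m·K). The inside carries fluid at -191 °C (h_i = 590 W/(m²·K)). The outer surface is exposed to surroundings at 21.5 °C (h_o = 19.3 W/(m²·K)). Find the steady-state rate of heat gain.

Q = 6980 W

Series thermal resistances, inner to outer:
  R_conv,in = 1/(4πr²h) = 1/(4π·0.347²·590) = 0.001120 K/W
  R_carbon steel = (1/0.347 − 1/0.378)/(4πk) = 0.2363/(4π·41.4) = 4.543×10^-4 K/W
  R_conv,out = 1/(4πr²h) = 1/(4π·0.378²·19.3) = 0.02886 K/W
ΣR = 0.001120 + 4.543×10^-4 + 0.02886 = 0.03043 K/W
Q = ΔT/ΣR = (-191 °C − 21.5 °C)/0.03043 = -6980 W
(Negative Q ⇒ heat flows inward; heat gain = 6980 W.)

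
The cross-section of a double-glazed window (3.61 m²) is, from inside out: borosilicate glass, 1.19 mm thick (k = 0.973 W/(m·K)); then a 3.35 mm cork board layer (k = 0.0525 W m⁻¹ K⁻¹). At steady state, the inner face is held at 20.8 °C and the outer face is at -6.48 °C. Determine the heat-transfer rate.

Resistance network (inner→outer):
  R_borosilicate glass = L/(kA) = 0.00119/(0.973·3.61) = 3.388×10^-4 K/W
  R_cork board = L/(kA) = 0.00335/(0.0525·3.61) = 0.01768 K/W
ΣR = 3.388×10^-4 + 0.01768 = 0.01802 K/W
Q = ΔT/ΣR = (20.8 °C − -6.48 °C)/0.01802 = 1510 W

Q = 1510 W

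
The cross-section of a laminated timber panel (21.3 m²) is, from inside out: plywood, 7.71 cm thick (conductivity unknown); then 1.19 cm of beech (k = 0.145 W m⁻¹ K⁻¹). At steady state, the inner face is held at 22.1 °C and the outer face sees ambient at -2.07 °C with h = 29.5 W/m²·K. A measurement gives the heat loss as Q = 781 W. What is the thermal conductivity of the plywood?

k = 0.142 W/m·K

ΣR = ΔT/Q = |22.1 − -2.07|/781 = 0.03095 K/W
Known resistances:
  R_beech = L/(kA) = 0.0119/(0.145·21.3) = 0.003853 K/W
  R_conv,out = 1/(hA) = 1/(29.5·21.3) = 0.001591 K/W
R_plywood = ΣR − ΣR_known = 0.03095 − 0.005444 = 0.02551 K/W
L/(kA) = 0.02551 ⇒ k = 0.0771/(0.02551·21.3) = 0.142 W/m·K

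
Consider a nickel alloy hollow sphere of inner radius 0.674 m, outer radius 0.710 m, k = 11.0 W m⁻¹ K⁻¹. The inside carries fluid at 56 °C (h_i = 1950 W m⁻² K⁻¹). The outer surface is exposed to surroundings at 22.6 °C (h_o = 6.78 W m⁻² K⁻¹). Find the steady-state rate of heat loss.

Resistance network (inner→outer):
  R_conv,in = 1/(4πr²h) = 1/(4π·0.674²·1950) = 8.983×10^-5 K/W
  R_nickel alloy = (1/0.674 − 1/0.710)/(4πk) = 0.07523/(4π·11.0) = 5.442×10^-4 K/W
  R_conv,out = 1/(4πr²h) = 1/(4π·0.710²·6.78) = 0.02328 K/W
ΣR = 8.983×10^-5 + 5.442×10^-4 + 0.02328 = 0.02391 K/W
Q = ΔT/ΣR = (56 °C − 22.6 °C)/0.02391 = 1400 W

Q = 1400 W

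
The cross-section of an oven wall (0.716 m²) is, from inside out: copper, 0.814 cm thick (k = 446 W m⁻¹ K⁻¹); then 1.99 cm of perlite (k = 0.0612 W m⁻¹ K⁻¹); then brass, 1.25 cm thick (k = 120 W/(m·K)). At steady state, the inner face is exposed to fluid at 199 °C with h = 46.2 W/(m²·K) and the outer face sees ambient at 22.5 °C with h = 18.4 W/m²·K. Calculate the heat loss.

Q = 315 W

Treat each layer as a resistance in series:
  R_conv,in = 1/(hA) = 1/(46.2·0.716) = 0.03023 K/W
  R_copper = L/(kA) = 0.00814/(446·0.716) = 2.549×10^-5 K/W
  R_perlite = L/(kA) = 0.0199/(0.0612·0.716) = 0.4541 K/W
  R_brass = L/(kA) = 0.0125/(120·0.716) = 1.455×10^-4 K/W
  R_conv,out = 1/(hA) = 1/(18.4·0.716) = 0.07590 K/W
ΣR = 0.03023 + 2.549×10^-5 + 0.4541 + 1.455×10^-4 + 0.07590 = 0.5604 K/W
Q = ΔT/ΣR = (199 °C − 22.5 °C)/0.5604 = 315 W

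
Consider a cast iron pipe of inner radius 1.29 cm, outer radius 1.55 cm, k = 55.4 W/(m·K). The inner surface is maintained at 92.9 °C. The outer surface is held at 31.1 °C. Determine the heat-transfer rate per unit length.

Q' = 2πk·ΔT/ln(r₂/r₁) = 2π × 55.4 × 61.8 / ln(0.0155/0.0129) = 1.17×10^5 W/m

Q' = 117 kW/m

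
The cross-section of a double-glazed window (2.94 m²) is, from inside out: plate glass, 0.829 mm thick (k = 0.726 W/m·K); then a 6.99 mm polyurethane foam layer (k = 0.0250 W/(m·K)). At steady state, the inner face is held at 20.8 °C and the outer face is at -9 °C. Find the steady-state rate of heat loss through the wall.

Treat each layer as a resistance in series:
  R_plate glass = L/(kA) = 8.29×10^-4/(0.726·2.94) = 3.884×10^-4 K/W
  R_polyurethane foam = L/(kA) = 0.00699/(0.0250·2.94) = 0.09510 K/W
ΣR = 3.884×10^-4 + 0.09510 = 0.09549 K/W
Q = ΔT/ΣR = (20.8 °C − -9 °C)/0.09549 = 312 W

Q = 312 W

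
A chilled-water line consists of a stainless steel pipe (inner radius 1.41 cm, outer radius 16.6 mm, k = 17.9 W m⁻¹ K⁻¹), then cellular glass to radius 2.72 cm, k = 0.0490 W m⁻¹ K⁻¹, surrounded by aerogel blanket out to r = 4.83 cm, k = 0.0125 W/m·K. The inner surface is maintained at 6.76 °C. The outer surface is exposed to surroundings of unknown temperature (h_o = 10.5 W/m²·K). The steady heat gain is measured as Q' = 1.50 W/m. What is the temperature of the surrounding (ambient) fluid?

T_out = 20.6 °C

Sum the resistances:
  R'_stainless steel = ln(0.0166/0.0141)/(2πk) = 0.1632/(2π·17.9) = 0.001451 m·K/W
  R'_cellular glass = ln(0.0272/0.0166)/(2πk) = 0.4938/(2π·0.0490) = 1.604 m·K/W
  R'_aerogel blanket = ln(0.0483/0.0272)/(2πk) = 0.5742/(2π·0.0125) = 7.311 m·K/W
  R'_conv,out = 1/(2πr h) = 1/(2π·0.0483·10.5) = 0.3138 m·K/W
ΣR = 9.230 m·K/W
ΔT = Q'·ΣR = 1.50 × 9.230 = 13.85 K
Heat flows inward, so T_out = T_in + ΔT = 6.76 + 13.85 = 20.6 °C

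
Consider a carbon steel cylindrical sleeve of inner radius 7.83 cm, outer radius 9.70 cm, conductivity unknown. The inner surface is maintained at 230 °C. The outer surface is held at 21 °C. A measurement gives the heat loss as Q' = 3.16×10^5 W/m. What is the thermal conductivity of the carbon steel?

k = 51.5 W/m·K

ΣR = ΔT/Q' = |230 − 21|/3.16×10^5 = 6.614×10^-4 m·K/W
ln(r₂/r₁)/(2πk) = 6.614×10^-4 ⇒ k = 0.2142/(2π·6.614×10^-4) = 51.5 W/m·K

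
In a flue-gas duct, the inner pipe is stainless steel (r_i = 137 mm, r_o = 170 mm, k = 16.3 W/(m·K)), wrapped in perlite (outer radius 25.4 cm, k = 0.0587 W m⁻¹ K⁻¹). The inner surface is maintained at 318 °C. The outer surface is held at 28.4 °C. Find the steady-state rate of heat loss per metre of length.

Treat each layer as a resistance in series:
  R'_stainless steel = ln(0.170/0.137)/(2πk) = 0.2158/(2π·16.3) = 0.002107 m·K/W
  R'_perlite = ln(0.254/0.170)/(2πk) = 0.4015/(2π·0.0587) = 1.089 m·K/W
ΣR = 0.002107 + 1.089 = 1.091 m·K/W
Q' = ΔT/ΣR = (318 °C − 28.4 °C)/1.091 = 265 W/m

Q' = 265 W/m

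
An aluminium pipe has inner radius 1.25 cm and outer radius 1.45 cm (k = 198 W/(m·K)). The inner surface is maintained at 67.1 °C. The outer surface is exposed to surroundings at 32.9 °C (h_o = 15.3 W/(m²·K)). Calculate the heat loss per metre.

Treat each layer as a resistance in series:
  R'_aluminium = ln(0.0145/0.0125)/(2πk) = 0.1484/(2π·198) = 1.193×10^-4 m·K/W
  R'_conv,out = 1/(2πr h) = 1/(2π·0.0145·15.3) = 0.7174 m·K/W
ΣR = 1.193×10^-4 + 0.7174 = 0.7175 m·K/W
Q' = ΔT/ΣR = (67.1 °C − 32.9 °C)/0.7175 = 47.7 W/m

Q' = 47.7 W/m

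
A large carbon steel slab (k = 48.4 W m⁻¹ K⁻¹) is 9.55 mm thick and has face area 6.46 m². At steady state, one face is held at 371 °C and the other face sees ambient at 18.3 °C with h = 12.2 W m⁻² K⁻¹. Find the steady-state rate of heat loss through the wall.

Q = 27.7 kW

Treat each layer as a resistance in series:
  R_carbon steel = L/(kA) = 0.00955/(48.4·6.46) = 3.054×10^-5 K/W
  R_conv,out = 1/(hA) = 1/(12.2·6.46) = 0.01269 K/W
ΣR = 3.054×10^-5 + 0.01269 = 0.01272 K/W
Q = ΔT/ΣR = (371 °C − 18.3 °C)/0.01272 = 27700 W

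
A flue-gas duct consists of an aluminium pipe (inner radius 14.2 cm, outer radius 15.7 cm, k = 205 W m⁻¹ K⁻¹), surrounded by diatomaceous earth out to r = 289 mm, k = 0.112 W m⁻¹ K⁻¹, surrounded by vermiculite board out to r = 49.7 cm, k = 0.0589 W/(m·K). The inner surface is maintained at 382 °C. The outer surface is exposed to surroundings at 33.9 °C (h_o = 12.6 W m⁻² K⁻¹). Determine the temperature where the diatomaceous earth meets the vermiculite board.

Resistance network (inner→outer):
  R'_aluminium = ln(0.157/0.142)/(2πk) = 0.1004/(2π·205) = 7.796×10^-5 m·K/W
  R'_diatomaceous earth = ln(0.289/0.157)/(2πk) = 0.6102/(2π·0.112) = 0.8671 m·K/W
  R'_vermiculite board = ln(0.497/0.289)/(2πk) = 0.5422/(2π·0.0589) = 1.465 m·K/W
  R'_conv,out = 1/(2πr h) = 1/(2π·0.497·12.6) = 0.02542 m·K/W
ΣR = 7.796×10^-5 + 0.8671 + 1.465 + 0.02542 = 2.358 m·K/W
Q' = ΔT/ΣR = (382 °C − 33.9 °C)/2.358 = 147.6 W/m
From the inner boundary to the diatomaceous earth/vermiculite board interface, ΣR_partial = 0.8672 m·K/W.
T_interface = T_in − Q'·ΣR_partial = 382 °C − (147.6)(0.8672) = 254 °C

T = 254 °C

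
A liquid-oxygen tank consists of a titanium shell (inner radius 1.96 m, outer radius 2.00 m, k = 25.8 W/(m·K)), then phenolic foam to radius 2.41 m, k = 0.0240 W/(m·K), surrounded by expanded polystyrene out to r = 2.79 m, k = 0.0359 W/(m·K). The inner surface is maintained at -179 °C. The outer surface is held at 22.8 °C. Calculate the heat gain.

Q = 495 W

Series thermal resistances, inner to outer:
  R_titanium = (1/1.96 − 1/2.00)/(4πk) = 0.01020/(4π·25.8) = 3.147×10^-5 K/W
  R_phenolic foam = (1/2.00 − 1/2.41)/(4πk) = 0.08506/(4π·0.0240) = 0.2820 K/W
  R_expanded polystyrene = (1/2.41 − 1/2.79)/(4πk) = 0.05651/(4π·0.0359) = 0.1253 K/W
ΣR = 3.147×10^-5 + 0.2820 + 0.1253 = 0.4073 K/W
Q = ΔT/ΣR = (-179 °C − 22.8 °C)/0.4073 = -495 W
(Negative Q ⇒ heat flows inward; heat gain = 495 W.)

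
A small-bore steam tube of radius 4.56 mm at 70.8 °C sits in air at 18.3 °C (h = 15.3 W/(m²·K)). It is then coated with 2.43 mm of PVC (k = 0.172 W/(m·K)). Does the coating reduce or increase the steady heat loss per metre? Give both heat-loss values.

increases: 23.0 → 27.9 W/m

Critical radius for a cylinder: r_cr = k/h = 0.0112 m = 1.12 cm.
Outer radius after coating: r₂ = 0.00456 + 0.00243 = 0.00699 m.
Since r₁ < r_cr and r₂ ≤ r_cr, the coating moves toward the maximum at r_cr — heat loss rises.
Bare: R = 1/(2πr₁h) = 2.281 m·K/W; Q = 52.5/2.281 = 23.0 W/m.
Coated: R = R_cond + R_conv = 1.883 m·K/W; Q = 52.5/1.883 = 27.9 W/m.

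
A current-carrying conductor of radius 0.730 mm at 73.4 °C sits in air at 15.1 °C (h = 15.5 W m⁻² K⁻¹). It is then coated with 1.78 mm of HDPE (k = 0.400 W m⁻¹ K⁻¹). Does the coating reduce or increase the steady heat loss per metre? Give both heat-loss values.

increases: 4.14 → 12.7 W/m

Critical radius for a cylinder: r_cr = k/h = 0.0258 m = 2.58 cm.
Outer radius after coating: r₂ = 7.30×10^-4 + 0.00178 = 0.002510 m.
Since r₁ < r_cr and r₂ ≤ r_cr, the coating moves toward the maximum at r_cr — heat loss rises.
Bare: R = 1/(2πr₁h) = 14.07 m·K/W; Q = 58.3/14.07 = 4.14 W/m.
Coated: R = R_cond + R_conv = 4.582 m·K/W; Q = 58.3/4.582 = 12.7 W/m.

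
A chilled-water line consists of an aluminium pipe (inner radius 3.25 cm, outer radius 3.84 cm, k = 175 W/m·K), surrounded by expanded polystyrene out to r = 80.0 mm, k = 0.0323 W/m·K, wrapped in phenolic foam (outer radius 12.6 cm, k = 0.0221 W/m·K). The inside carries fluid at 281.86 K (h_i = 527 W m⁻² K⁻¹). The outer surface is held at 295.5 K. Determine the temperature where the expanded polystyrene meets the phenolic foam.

Treat each layer as a resistance in series:
  R'_conv,in = 1/(2πr h) = 1/(2π·0.0325·527) = 0.009292 m·K/W
  R'_aluminium = ln(0.0384/0.0325)/(2πk) = 0.1668/(2π·175) = 1.517×10^-4 m·K/W
  R'_expanded polystyrene = ln(0.0800/0.0384)/(2πk) = 0.7340/(2π·0.0323) = 3.617 m·K/W
  R'_phenolic foam = ln(0.126/0.0800)/(2πk) = 0.4543/(2π·0.0221) = 3.271 m·K/W
ΣR = 0.009292 + 1.517×10^-4 + 3.617 + 3.271 = 6.897 m·K/W
Q' = ΔT/ΣR = (281.86 K − 295.5 K)/6.897 = -1.978 W/m
From the inner boundary to the expanded polystyrene/phenolic foam interface, ΣR_partial = 3.626 m·K/W.
T_interface = T_in − Q'·ΣR_partial = 281.86 K − (-1.978)(3.626) = 289.0 K

T = 289.0 K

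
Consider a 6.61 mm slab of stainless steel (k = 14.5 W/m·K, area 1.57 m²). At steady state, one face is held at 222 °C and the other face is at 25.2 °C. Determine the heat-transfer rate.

Q = 678 kW

Q = kA·ΔT/L = 14.5 × 1.57 × |222 °C − 25.2 °C| / 0.00661 = 6.78×10^5 W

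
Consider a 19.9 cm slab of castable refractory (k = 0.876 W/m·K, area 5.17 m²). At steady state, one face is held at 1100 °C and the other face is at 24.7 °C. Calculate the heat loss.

Q = kA·ΔT/L = 0.876 × 5.17 × |1100 °C − 24.7 °C| / 0.199 = 24500 W

Q = 24.5 kW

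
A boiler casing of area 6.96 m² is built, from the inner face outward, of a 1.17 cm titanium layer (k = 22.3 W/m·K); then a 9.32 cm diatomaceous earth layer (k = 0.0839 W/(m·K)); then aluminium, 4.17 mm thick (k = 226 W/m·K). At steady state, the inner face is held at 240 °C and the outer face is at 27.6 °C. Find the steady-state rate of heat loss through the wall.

Q = 1330 W

Resistance network (inner→outer):
  R_titanium = L/(kA) = 0.0117/(22.3·6.96) = 7.538×10^-5 K/W
  R_diatomaceous earth = L/(kA) = 0.0932/(0.0839·6.96) = 0.1596 K/W
  R_aluminium = L/(kA) = 0.00417/(226·6.96) = 2.651×10^-6 K/W
ΣR = 7.538×10^-5 + 0.1596 + 2.651×10^-6 = 0.1597 K/W
Q = ΔT/ΣR = (240 °C − 27.6 °C)/0.1597 = 1330 W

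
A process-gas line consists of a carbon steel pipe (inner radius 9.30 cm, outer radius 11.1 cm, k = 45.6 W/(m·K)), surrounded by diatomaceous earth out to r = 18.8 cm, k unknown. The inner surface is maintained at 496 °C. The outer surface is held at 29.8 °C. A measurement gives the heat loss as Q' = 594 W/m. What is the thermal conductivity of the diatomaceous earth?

k = 0.107 W/m·K

ΣR = ΔT/Q' = |496 − 29.8|/594 = 0.7848 m·K/W
Known resistances:
  R'_carbon steel = ln(0.111/0.0930)/(2πk) = 0.1769/(2π·45.6) = 6.175×10^-4 m·K/W
R_diatomaceous earth = ΣR − ΣR_known = 0.7848 − 6.175×10^-4 = 0.7842 m·K/W
ln(r₂/r₁)/(2πk) = 0.7842 ⇒ k = 0.5269/(2π·0.7842) = 0.107 W/m·K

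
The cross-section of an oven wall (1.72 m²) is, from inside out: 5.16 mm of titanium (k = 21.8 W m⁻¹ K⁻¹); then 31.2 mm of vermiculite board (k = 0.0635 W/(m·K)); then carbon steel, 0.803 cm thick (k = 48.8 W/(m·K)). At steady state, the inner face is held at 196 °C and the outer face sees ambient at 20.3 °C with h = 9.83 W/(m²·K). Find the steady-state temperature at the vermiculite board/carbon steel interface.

Series thermal resistances, inner to outer:
  R_titanium = L/(kA) = 0.00516/(21.8·1.72) = 1.376×10^-4 K/W
  R_vermiculite board = L/(kA) = 0.0312/(0.0635·1.72) = 0.2857 K/W
  R_carbon steel = L/(kA) = 0.00803/(48.8·1.72) = 9.567×10^-5 K/W
  R_conv,out = 1/(hA) = 1/(9.83·1.72) = 0.05914 K/W
ΣR = 1.376×10^-4 + 0.2857 + 9.567×10^-5 + 0.05914 = 0.3451 K/W
Q = ΔT/ΣR = (196 °C − 20.3 °C)/0.3451 = 509.1 W
From the inner boundary to the vermiculite board/carbon steel interface, ΣR_partial = 0.2858 K/W.
T_interface = T_in − Q·ΣR_partial = 196 °C − (509.1)(0.2858) = 50.5 °C

T = 50.5 °C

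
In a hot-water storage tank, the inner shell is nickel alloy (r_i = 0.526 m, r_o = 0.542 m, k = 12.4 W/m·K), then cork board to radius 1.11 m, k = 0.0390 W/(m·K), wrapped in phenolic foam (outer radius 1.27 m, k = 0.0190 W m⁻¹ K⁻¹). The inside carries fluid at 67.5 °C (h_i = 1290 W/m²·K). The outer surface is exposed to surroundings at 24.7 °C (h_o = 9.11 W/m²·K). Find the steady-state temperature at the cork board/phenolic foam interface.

T = 33.2 °C

Resistance network (inner→outer):
  R_conv,in = 1/(4πr²h) = 1/(4π·0.526²·1290) = 2.230×10^-4 K/W
  R_nickel alloy = (1/0.526 − 1/0.542)/(4πk) = 0.05612/(4π·12.4) = 3.602×10^-4 K/W
  R_cork board = (1/0.542 − 1/1.11)/(4πk) = 0.9441/(4π·0.0390) = 1.926 K/W
  R_phenolic foam = (1/1.11 − 1/1.27)/(4πk) = 0.1135/(4π·0.0190) = 0.4754 K/W
  R_conv,out = 1/(4πr²h) = 1/(4π·1.27²·9.11) = 0.005416 K/W
ΣR = 2.230×10^-4 + 3.602×10^-4 + 1.926 + 0.4754 + 0.005416 = 2.407 K/W
Q = ΔT/ΣR = (67.5 °C − 24.7 °C)/2.407 = 17.78 W
From the inner boundary to the cork board/phenolic foam interface, ΣR_partial = 1.927 K/W.
T_interface = T_in − Q·ΣR_partial = 67.5 °C − (17.78)(1.927) = 33.2 °C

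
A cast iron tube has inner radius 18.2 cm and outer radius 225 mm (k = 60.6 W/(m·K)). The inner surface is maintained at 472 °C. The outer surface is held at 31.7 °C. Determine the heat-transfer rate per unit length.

Q' = 2πk·ΔT/ln(r₂/r₁) = 2π × 60.6 × 440.3 / ln(0.225/0.182) = 7.90×10^5 W/m

Q' = 790 kW/m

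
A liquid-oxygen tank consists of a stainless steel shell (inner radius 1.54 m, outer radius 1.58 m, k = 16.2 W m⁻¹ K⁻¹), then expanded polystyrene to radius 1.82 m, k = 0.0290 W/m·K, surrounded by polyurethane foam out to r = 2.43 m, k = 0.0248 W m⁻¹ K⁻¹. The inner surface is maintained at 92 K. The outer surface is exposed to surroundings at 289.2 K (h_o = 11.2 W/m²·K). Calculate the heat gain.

Q = 293 W

Series thermal resistances, inner to outer:
  R_stainless steel = (1/1.54 − 1/1.58)/(4πk) = 0.01644/(4π·16.2) = 8.075×10^-5 K/W
  R_expanded polystyrene = (1/1.58 − 1/1.82)/(4πk) = 0.08346/(4π·0.0290) = 0.2290 K/W
  R_polyurethane foam = (1/1.82 − 1/2.43)/(4πk) = 0.1379/(4π·0.0248) = 0.4426 K/W
  R_conv,out = 1/(4πr²h) = 1/(4π·2.43²·11.2) = 0.001203 K/W
ΣR = 8.075×10^-5 + 0.2290 + 0.4426 + 0.001203 = 0.6729 K/W
Q = ΔT/ΣR = (92 K − 289.2 K)/0.6729 = -293 W
(Negative Q ⇒ heat flows inward; heat gain = 293 W.)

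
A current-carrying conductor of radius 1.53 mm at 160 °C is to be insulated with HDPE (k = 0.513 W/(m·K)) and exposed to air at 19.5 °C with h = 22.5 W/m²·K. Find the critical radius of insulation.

For a cylinder, r_cr = k_ins/h = 0.513/22.5 = 0.0228 m = 2.28 cm

r_cr = 2.28 cm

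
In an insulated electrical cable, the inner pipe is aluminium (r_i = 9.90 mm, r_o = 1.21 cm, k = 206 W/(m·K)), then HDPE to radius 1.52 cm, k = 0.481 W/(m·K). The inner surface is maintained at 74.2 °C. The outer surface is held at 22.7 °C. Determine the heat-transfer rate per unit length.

Treat each layer as a resistance in series:
  R'_aluminium = ln(0.0121/0.00990)/(2πk) = 0.2007/(2π·206) = 1.550×10^-4 m·K/W
  R'_HDPE = ln(0.0152/0.0121)/(2πk) = 0.2281/(2π·0.481) = 0.07547 m·K/W
ΣR = 1.550×10^-4 + 0.07547 = 0.07562 m·K/W
Q' = ΔT/ΣR = (74.2 °C − 22.7 °C)/0.07562 = 681 W/m

Q' = 681 W/m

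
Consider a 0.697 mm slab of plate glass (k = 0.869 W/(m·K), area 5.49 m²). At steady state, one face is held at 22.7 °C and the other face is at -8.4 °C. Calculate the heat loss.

Q = kA·ΔT/L = 0.869 × 5.49 × |22.7 °C − -8.4 °C| / 6.97×10^-4 = 2.13×10^5 W

Q = 213 kW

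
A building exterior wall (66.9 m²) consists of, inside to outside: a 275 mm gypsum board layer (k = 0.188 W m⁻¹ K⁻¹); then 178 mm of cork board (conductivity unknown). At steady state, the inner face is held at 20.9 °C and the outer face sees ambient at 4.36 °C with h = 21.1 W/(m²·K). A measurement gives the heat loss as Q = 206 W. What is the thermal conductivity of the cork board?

k = 0.0461 W/m·K

ΣR = ΔT/Q = |20.9 − 4.36|/206 = 0.08029 K/W
Known resistances:
  R_gypsum board = L/(kA) = 0.275/(0.188·66.9) = 0.02186 K/W
  R_conv,out = 1/(hA) = 1/(21.1·66.9) = 7.084×10^-4 K/W
R_cork board = ΣR − ΣR_known = 0.08029 − 0.02257 = 0.05772 K/W
L/(kA) = 0.05772 ⇒ k = 0.178/(0.05772·66.9) = 0.0461 W/m·K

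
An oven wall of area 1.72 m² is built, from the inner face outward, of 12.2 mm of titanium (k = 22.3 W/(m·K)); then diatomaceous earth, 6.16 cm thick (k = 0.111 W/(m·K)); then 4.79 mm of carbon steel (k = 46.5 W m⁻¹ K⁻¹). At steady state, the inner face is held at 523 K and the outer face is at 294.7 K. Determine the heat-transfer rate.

Resistance network (inner→outer):
  R_titanium = L/(kA) = 0.0122/(22.3·1.72) = 3.181×10^-4 K/W
  R_diatomaceous earth = L/(kA) = 0.0616/(0.111·1.72) = 0.3226 K/W
  R_carbon steel = L/(kA) = 0.00479/(46.5·1.72) = 5.989×10^-5 K/W
ΣR = 3.181×10^-4 + 0.3226 + 5.989×10^-5 = 0.3230 K/W
Q = ΔT/ΣR = (523 K − 294.7 K)/0.3230 = 707 W

Q = 707 W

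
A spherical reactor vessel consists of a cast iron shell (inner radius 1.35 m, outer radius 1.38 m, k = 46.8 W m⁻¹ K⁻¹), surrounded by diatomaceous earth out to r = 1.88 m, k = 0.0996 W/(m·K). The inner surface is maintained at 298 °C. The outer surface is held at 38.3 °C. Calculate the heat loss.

Q = 1690 W

Series thermal resistances, inner to outer:
  R_cast iron = (1/1.35 − 1/1.38)/(4πk) = 0.01610/(4π·46.8) = 2.738×10^-5 K/W
  R_diatomaceous earth = (1/1.38 − 1/1.88)/(4πk) = 0.1927/(4π·0.0996) = 0.1540 K/W
ΣR = 2.738×10^-5 + 0.1540 = 0.1540 K/W
Q = ΔT/ΣR = (298 °C − 38.3 °C)/0.1540 = 1690 W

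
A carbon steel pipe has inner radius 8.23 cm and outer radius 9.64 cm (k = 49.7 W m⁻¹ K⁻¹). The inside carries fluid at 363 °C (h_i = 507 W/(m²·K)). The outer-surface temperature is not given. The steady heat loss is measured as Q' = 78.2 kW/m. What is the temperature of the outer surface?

T_out = 25.1 °C

Series resistances:
  R'_conv,in = 1/(2πr h) = 1/(2π·0.0823·507) = 0.003814 m·K/W
  R'_carbon steel = ln(0.0964/0.0823)/(2πk) = 0.1581/(2π·49.7) = 5.064×10^-4 m·K/W
ΣR = 0.004321 m·K/W
ΔT = Q'·ΣR = 78200 × 0.004321 = 337.9 K
Heat flows outward, so T_out = T_in − ΔT = 363 − 337.9 = 25.1 °C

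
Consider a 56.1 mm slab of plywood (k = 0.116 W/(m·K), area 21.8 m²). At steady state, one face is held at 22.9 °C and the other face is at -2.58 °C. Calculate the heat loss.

Q = 1150 W

Q = kA·ΔT/L = 0.116 × 21.8 × |22.9 °C − -2.58 °C| / 0.0561 = 1150 W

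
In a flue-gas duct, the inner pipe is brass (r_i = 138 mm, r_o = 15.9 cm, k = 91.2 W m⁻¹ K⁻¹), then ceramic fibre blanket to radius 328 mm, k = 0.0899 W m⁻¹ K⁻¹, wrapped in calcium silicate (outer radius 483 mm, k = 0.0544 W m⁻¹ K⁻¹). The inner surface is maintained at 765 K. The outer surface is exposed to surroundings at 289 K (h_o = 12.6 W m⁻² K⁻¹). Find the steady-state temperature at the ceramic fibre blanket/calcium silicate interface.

T = 515 K

Treat each layer as a resistance in series:
  R'_brass = ln(0.159/0.138)/(2πk) = 0.1417/(2π·91.2) = 2.472×10^-4 m·K/W
  R'_ceramic fibre blanket = ln(0.328/0.159)/(2πk) = 0.7241/(2π·0.0899) = 1.282 m·K/W
  R'_calcium silicate = ln(0.483/0.328)/(2πk) = 0.3870/(2π·0.0544) = 1.132 m·K/W
  R'_conv,out = 1/(2πr h) = 1/(2π·0.483·12.6) = 0.02615 m·K/W
ΣR = 2.472×10^-4 + 1.282 + 1.132 + 0.02615 = 2.440 m·K/W
Q' = ΔT/ΣR = (765 K − 289 K)/2.440 = 195.1 W/m
From the inner boundary to the ceramic fibre blanket/calcium silicate interface, ΣR_partial = 1.282 m·K/W.
T_interface = T_in − Q'·ΣR_partial = 765 K − (195.1)(1.282) = 515 K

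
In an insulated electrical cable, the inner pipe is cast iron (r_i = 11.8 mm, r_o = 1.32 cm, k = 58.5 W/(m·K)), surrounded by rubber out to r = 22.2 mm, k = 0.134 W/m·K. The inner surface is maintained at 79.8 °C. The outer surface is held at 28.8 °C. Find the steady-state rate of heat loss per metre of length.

Q' = 82.6 W/m

Treat each layer as a resistance in series:
  R'_cast iron = ln(0.0132/0.0118)/(2πk) = 0.1121/(2π·58.5) = 3.050×10^-4 m·K/W
  R'_rubber = ln(0.0222/0.0132)/(2πk) = 0.5199/(2π·0.134) = 0.6175 m·K/W
ΣR = 3.050×10^-4 + 0.6175 = 0.6178 m·K/W
Q' = ΔT/ΣR = (79.8 °C − 28.8 °C)/0.6178 = 82.6 W/m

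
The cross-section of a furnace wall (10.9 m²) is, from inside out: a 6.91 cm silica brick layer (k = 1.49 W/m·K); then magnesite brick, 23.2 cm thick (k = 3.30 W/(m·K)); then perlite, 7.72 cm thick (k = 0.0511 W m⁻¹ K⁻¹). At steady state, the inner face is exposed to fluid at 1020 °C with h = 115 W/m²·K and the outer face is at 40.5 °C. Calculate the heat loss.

Treat each layer as a resistance in series:
  R_conv,in = 1/(hA) = 1/(115·10.9) = 7.978×10^-4 K/W
  R_silica brick = L/(kA) = 0.0691/(1.49·10.9) = 0.004255 K/W
  R_magnesite brick = L/(kA) = 0.232/(3.30·10.9) = 0.006450 K/W
  R_perlite = L/(kA) = 0.0772/(0.0511·10.9) = 0.1386 K/W
ΣR = 7.978×10^-4 + 0.004255 + 0.006450 + 0.1386 = 0.1501 K/W
Q = ΔT/ΣR = (1020 °C − 40.5 °C)/0.1501 = 6530 W

Q = 6.53 kW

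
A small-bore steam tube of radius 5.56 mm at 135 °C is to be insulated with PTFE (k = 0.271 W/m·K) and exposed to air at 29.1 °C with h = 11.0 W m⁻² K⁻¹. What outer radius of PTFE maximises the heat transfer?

r_cr = 2.46 cm

For a cylinder, r_cr = k_ins/h = 0.271/11.0 = 0.0246 m = 2.46 cm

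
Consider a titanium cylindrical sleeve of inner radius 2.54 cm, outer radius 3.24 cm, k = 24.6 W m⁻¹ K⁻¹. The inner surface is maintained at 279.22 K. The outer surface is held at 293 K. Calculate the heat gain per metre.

Q' = 2πk·ΔT/ln(r₂/r₁) = 2π × 24.6 × 13.78 / ln(0.0324/0.0254) = 8750 W/m

Q' = 8.75 kW/m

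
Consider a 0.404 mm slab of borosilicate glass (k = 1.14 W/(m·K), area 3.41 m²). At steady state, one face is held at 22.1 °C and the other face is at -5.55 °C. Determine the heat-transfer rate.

Q = 266 kW

Q = kA·ΔT/L = 1.14 × 3.41 × |22.1 °C − -5.55 °C| / 4.04×10^-4 = 2.66×10^5 W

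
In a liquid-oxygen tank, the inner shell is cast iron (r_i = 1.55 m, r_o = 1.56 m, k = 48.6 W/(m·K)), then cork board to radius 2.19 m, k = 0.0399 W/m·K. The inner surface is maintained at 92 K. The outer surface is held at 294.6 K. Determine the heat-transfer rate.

Q = 551 W

Series thermal resistances, inner to outer:
  R_cast iron = (1/1.55 − 1/1.56)/(4πk) = 0.004136/(4π·48.6) = 6.772×10^-6 K/W
  R_cork board = (1/1.56 − 1/2.19)/(4πk) = 0.1844/(4π·0.0399) = 0.3678 K/W
ΣR = 6.772×10^-6 + 0.3678 = 0.3678 K/W
Q = ΔT/ΣR = (92 K − 294.6 K)/0.3678 = -551 W
(Negative Q ⇒ heat flows inward; heat gain = 551 W.)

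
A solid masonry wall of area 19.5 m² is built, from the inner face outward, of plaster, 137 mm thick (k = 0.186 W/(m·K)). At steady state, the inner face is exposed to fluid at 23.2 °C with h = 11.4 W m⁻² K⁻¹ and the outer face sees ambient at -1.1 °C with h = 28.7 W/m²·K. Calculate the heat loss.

Series thermal resistances, inner to outer:
  R_conv,in = 1/(hA) = 1/(11.4·19.5) = 0.004498 K/W
  R_plaster = L/(kA) = 0.137/(0.186·19.5) = 0.03777 K/W
  R_conv,out = 1/(hA) = 1/(28.7·19.5) = 0.001787 K/W
ΣR = 0.004498 + 0.03777 + 0.001787 = 0.04405 K/W
Q = ΔT/ΣR = (23.2 °C − -1.1 °C)/0.04405 = 552 W

Q = 552 W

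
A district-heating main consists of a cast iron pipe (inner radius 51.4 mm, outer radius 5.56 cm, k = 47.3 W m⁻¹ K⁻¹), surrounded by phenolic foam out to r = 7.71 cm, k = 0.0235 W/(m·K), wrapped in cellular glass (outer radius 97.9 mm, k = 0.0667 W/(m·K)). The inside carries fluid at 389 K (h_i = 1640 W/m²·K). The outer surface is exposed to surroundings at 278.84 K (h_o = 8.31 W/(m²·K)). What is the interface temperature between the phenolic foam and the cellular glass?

T = 307.1 K

Resistance network (inner→outer):
  R'_conv,in = 1/(2πr h) = 1/(2π·0.0514·1640) = 0.001888 m·K/W
  R'_cast iron = ln(0.0556/0.0514)/(2πk) = 0.07855/(2π·47.3) = 2.643×10^-4 m·K/W
  R'_phenolic foam = ln(0.0771/0.0556)/(2πk) = 0.3269/(2π·0.0235) = 2.214 m·K/W
  R'_cellular glass = ln(0.0979/0.0771)/(2πk) = 0.2388/(2π·0.0667) = 0.5699 m·K/W
  R'_conv,out = 1/(2πr h) = 1/(2π·0.0979·8.31) = 0.1956 m·K/W
ΣR = 0.001888 + 2.643×10^-4 + 2.214 + 0.5699 + 0.1956 = 2.982 m·K/W
Q' = ΔT/ΣR = (389 K − 278.84 K)/2.982 = 36.94 W/m
From the inner boundary to the phenolic foam/cellular glass interface, ΣR_partial = 2.216 m·K/W.
T_interface = T_in − Q'·ΣR_partial = 389 K − (36.94)(2.216) = 307.1 K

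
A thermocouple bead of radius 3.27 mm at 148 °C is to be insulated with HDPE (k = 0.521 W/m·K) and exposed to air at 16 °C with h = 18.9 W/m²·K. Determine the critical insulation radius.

For a sphere, r_cr = 2k_ins/h = 2·0.521/18.9 = 0.0551 m = 5.51 cm

r_cr = 5.51 cm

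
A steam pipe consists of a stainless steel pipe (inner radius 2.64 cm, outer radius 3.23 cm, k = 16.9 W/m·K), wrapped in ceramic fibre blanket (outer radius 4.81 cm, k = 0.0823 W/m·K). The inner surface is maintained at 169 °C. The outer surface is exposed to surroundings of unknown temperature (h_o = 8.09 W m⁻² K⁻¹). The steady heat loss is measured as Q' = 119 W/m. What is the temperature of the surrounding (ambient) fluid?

T_out = 28.5 °C

Series resistances:
  R'_stainless steel = ln(0.0323/0.0264)/(2πk) = 0.2017/(2π·16.9) = 0.001900 m·K/W
  R'_ceramic fibre blanket = ln(0.0481/0.0323)/(2πk) = 0.3982/(2π·0.0823) = 0.7701 m·K/W
  R'_conv,out = 1/(2πr h) = 1/(2π·0.0481·8.09) = 0.4090 m·K/W
ΣR = 1.181 m·K/W
ΔT = Q'·ΣR = 119 × 1.181 = 140.5 K
Heat flows outward, so T_out = T_in − ΔT = 169 − 140.5 = 28.5 °C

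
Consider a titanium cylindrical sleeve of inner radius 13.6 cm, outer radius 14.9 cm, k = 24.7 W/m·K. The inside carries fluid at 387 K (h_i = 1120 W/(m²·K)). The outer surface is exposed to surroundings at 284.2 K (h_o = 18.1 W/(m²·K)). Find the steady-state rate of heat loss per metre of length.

Q' = 1700 W/m

Resistance network (inner→outer):
  R'_conv,in = 1/(2πr h) = 1/(2π·0.136·1120) = 0.001045 m·K/W
  R'_titanium = ln(0.149/0.136)/(2πk) = 0.09129/(2π·24.7) = 5.882×10^-4 m·K/W
  R'_conv,out = 1/(2πr h) = 1/(2π·0.149·18.1) = 0.05901 m·K/W
ΣR = 0.001045 + 5.882×10^-4 + 0.05901 = 0.06064 m·K/W
Q' = ΔT/ΣR = (387 K − 284.2 K)/0.06064 = 1700 W/m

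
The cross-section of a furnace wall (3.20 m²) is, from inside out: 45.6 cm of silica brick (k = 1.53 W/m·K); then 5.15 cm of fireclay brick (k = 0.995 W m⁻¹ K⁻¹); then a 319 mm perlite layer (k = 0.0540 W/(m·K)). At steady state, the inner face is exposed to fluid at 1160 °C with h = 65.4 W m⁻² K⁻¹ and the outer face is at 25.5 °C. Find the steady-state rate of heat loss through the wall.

Q = 579 W

Resistance network (inner→outer):
  R_conv,in = 1/(hA) = 1/(65.4·3.20) = 0.004778 K/W
  R_silica brick = L/(kA) = 0.456/(1.53·3.20) = 0.09314 K/W
  R_fireclay brick = L/(kA) = 0.0515/(0.995·3.20) = 0.01617 K/W
  R_perlite = L/(kA) = 0.319/(0.0540·3.20) = 1.846 K/W
ΣR = 0.004778 + 0.09314 + 0.01617 + 1.846 = 1.960 K/W
Q = ΔT/ΣR = (1160 °C − 25.5 °C)/1.960 = 579 W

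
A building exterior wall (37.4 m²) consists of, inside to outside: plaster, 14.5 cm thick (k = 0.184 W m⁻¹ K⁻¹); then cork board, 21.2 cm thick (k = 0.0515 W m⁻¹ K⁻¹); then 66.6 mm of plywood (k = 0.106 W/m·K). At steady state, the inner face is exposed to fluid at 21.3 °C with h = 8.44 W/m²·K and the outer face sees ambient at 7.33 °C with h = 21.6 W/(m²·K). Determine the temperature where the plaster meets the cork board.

T = 19.1 °C

Series thermal resistances, inner to outer:
  R_conv,in = 1/(hA) = 1/(8.44·37.4) = 0.003168 K/W
  R_plaster = L/(kA) = 0.145/(0.184·37.4) = 0.02107 K/W
  R_cork board = L/(kA) = 0.212/(0.0515·37.4) = 0.1101 K/W
  R_plywood = L/(kA) = 0.0666/(0.106·37.4) = 0.01680 K/W
  R_conv,out = 1/(hA) = 1/(21.6·37.4) = 0.001238 K/W
ΣR = 0.003168 + 0.02107 + 0.1101 + 0.01680 + 0.001238 = 0.1524 K/W
Q = ΔT/ΣR = (21.3 °C − 7.33 °C)/0.1524 = 91.67 W
From the inner boundary to the plaster/cork board interface, ΣR_partial = 0.02424 K/W.
T_interface = T_in − Q·ΣR_partial = 21.3 °C − (91.67)(0.02424) = 19.1 °C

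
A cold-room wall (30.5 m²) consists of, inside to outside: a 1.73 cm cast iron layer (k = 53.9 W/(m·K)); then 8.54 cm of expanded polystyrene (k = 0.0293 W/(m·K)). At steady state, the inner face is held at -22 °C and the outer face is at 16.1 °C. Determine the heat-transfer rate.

Q = 399 W

Resistance network (inner→outer):
  R_cast iron = L/(kA) = 0.0173/(53.9·30.5) = 1.052×10^-5 K/W
  R_expanded polystyrene = L/(kA) = 0.0854/(0.0293·30.5) = 0.09556 K/W
ΣR = 1.052×10^-5 + 0.09556 = 0.09557 K/W
Q = ΔT/ΣR = (-22 °C − 16.1 °C)/0.09557 = -399 W
(Negative Q ⇒ heat flows inward; heat gain = 399 W.)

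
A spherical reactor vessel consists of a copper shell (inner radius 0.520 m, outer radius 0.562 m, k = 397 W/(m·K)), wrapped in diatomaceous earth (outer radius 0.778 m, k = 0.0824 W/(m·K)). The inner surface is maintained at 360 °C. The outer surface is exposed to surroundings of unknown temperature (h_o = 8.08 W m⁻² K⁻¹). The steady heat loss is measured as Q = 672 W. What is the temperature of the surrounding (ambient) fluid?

T_out = 28.4 °C

Series resistances:
  R_copper = (1/0.520 − 1/0.562)/(4πk) = 0.1437/(4π·397) = 2.881×10^-5 K/W
  R_diatomaceous earth = (1/0.562 − 1/0.778)/(4πk) = 0.4940/(4π·0.0824) = 0.4771 K/W
  R_conv,out = 1/(4πr²h) = 1/(4π·0.778²·8.08) = 0.01627 K/W
ΣR = 0.4934 K/W
ΔT = Q·ΣR = 672 × 0.4934 = 331.6 K
Heat flows outward, so T_out = T_in − ΔT = 360 − 331.6 = 28.4 °C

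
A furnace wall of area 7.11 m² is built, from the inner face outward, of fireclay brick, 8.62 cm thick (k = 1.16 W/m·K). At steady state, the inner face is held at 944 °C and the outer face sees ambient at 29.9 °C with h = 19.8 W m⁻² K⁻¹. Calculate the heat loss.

Resistance network (inner→outer):
  R_fireclay brick = L/(kA) = 0.0862/(1.16·7.11) = 0.01045 K/W
  R_conv,out = 1/(hA) = 1/(19.8·7.11) = 0.007103 K/W
ΣR = 0.01045 + 0.007103 = 0.01755 K/W
Q = ΔT/ΣR = (944 °C − 29.9 °C)/0.01755 = 52100 W

Q = 52.1 kW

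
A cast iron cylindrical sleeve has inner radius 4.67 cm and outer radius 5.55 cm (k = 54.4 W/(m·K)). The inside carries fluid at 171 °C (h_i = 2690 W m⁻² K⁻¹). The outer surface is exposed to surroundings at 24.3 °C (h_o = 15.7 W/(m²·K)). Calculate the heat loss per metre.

Q' = 795 W/m

Resistance network (inner→outer):
  R'_conv,in = 1/(2πr h) = 1/(2π·0.0467·2690) = 0.001267 m·K/W
  R'_cast iron = ln(0.0555/0.0467)/(2πk) = 0.1726/(2π·54.4) = 5.051×10^-4 m·K/W
  R'_conv,out = 1/(2πr h) = 1/(2π·0.0555·15.7) = 0.1827 m·K/W
ΣR = 0.001267 + 5.051×10^-4 + 0.1827 = 0.1845 m·K/W
Q' = ΔT/ΣR = (171 °C − 24.3 °C)/0.1845 = 795 W/m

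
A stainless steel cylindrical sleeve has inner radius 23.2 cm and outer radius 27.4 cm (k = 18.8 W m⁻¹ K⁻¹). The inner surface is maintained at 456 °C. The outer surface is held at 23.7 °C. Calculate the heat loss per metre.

Q' = 2πk·ΔT/ln(r₂/r₁) = 2π × 18.8 × 432.3 / ln(0.274/0.232) = 3.07×10^5 W/m

Q' = 307 kW/m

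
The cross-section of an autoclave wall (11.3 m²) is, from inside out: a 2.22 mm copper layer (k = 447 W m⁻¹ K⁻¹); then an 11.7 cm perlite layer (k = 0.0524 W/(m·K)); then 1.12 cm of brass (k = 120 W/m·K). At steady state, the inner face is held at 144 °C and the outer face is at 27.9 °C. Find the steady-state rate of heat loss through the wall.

Series thermal resistances, inner to outer:
  R_copper = L/(kA) = 0.00222/(447·11.3) = 4.395×10^-7 K/W
  R_perlite = L/(kA) = 0.117/(0.0524·11.3) = 0.1976 K/W
  R_brass = L/(kA) = 0.0112/(120·11.3) = 8.260×10^-6 K/W
ΣR = 4.395×10^-7 + 0.1976 + 8.260×10^-6 = 0.1976 K/W
Q = ΔT/ΣR = (144 °C − 27.9 °C)/0.1976 = 588 W

Q = 588 W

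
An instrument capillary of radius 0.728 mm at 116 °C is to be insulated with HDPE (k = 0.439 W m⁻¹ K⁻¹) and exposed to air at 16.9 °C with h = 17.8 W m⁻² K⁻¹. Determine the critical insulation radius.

For a cylinder, r_cr = k_ins/h = 0.439/17.8 = 0.0247 m = 2.47 cm

r_cr = 2.47 cm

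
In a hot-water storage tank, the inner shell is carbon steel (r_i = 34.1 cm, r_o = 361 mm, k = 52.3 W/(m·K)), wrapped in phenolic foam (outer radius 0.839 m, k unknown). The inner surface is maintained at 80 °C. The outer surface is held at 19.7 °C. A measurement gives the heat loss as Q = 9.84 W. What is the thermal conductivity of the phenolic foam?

k = 0.0205 W/m·K

ΣR = ΔT/Q = |80 − 19.7|/9.84 = 6.128 K/W
Known resistances:
  R_carbon steel = (1/0.341 − 1/0.361)/(4πk) = 0.1625/(4π·52.3) = 2.472×10^-4 K/W
R_phenolic foam = ΣR − ΣR_known = 6.128 − 2.472×10^-4 = 6.128 K/W
(1/r₁−1/r₂)/(4πk) = 6.128 ⇒ k = 1.578/(4π·6.128) = 0.0205 W/m·K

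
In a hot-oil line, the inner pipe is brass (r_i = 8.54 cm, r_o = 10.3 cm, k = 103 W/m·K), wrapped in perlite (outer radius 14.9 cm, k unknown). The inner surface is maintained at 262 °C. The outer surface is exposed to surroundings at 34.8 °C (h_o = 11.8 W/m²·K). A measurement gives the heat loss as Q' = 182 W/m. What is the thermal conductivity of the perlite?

k = 0.0508 W/m·K

ΣR = ΔT/Q' = |262 − 34.8|/182 = 1.248 m·K/W
Known resistances:
  R'_brass = ln(0.103/0.0854)/(2πk) = 0.1874/(2π·103) = 2.895×10^-4 m·K/W
  R'_conv,out = 1/(2πr h) = 1/(2π·0.149·11.8) = 0.09052 m·K/W
R_perlite = ΣR − ΣR_known = 1.248 − 0.09081 = 1.157 m·K/W
ln(r₂/r₁)/(2πk) = 1.157 ⇒ k = 0.3692/(2π·1.157) = 0.0508 W/m·K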